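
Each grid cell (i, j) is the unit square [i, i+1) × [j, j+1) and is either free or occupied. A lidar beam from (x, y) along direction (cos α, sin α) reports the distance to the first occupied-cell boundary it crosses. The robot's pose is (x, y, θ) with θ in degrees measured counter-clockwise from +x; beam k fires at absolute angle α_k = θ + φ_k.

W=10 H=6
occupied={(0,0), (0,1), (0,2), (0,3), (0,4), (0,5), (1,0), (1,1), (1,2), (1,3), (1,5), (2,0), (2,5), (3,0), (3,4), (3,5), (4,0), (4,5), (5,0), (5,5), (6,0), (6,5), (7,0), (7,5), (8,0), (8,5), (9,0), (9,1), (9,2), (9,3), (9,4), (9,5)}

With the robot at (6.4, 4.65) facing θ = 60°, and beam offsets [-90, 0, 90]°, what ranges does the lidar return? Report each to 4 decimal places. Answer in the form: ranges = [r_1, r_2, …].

ranges = [3.0022, 0.4041, 0.7000]

beam 1: φ=-90°, α=330°
  dir = (cos 330°, sin 330°) = (0.8660, -0.5000); from cell (6,4)
  next x-line at t=0.6928, next y-line at t=1.3000; Δt_x=1.1547, Δt_y=2.0000
    x: enter (7,4) at t=0.6928
    y: enter (7,3) at t=1.3000
    x: enter (8,3) at t=1.8475
    x: enter (9,3) at t=3.0022 ← occupied
  → r_1 = 3.0022
beam 2: φ=0°, α=60°
  dir = (cos 60°, sin 60°) = (0.5000, 0.8660); from cell (6,4)
  next x-line at t=1.2000, next y-line at t=0.4041; Δt_x=2.0000, Δt_y=1.1547
    y: enter (6,5) at t=0.4041 ← occupied
  → r_2 = 0.4041
beam 3: φ=90°, α=150°
  dir = (cos 150°, sin 150°) = (-0.8660, 0.5000); from cell (6,4)
  next x-line at t=0.4619, next y-line at t=0.7000; Δt_x=1.1547, Δt_y=2.0000
    x: enter (5,4) at t=0.4619
    y: enter (5,5) at t=0.7000 ← occupied
  → r_3 = 0.7000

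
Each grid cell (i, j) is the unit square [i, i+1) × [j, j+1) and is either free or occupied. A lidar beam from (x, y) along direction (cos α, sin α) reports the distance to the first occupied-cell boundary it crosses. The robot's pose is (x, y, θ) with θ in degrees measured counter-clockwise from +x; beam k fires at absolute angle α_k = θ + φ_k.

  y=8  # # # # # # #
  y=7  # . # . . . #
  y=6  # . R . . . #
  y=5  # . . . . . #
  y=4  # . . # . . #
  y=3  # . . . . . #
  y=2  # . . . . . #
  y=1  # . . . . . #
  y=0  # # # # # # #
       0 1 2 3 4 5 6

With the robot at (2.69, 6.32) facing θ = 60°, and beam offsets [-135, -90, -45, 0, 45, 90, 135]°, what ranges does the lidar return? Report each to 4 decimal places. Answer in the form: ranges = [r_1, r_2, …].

ranges = [1.3666, 3.8221, 3.4268, 1.9399, 0.7040, 1.9514, 1.7496]

beam 1: φ=-135°, α=285°
  dir = (cos 285°, sin 285°) = (0.2588, -0.9659); from cell (2,6)
  next x-line at t=1.1977, next y-line at t=0.3313; Δt_x=3.8637, Δt_y=1.0353
    y: enter (2,5) at t=0.3313
    x: enter (3,5) at t=1.1977
    y: enter (3,4) at t=1.3666 ← occupied
  → r_1 = 1.3666
beam 2: φ=-90°, α=330°
  dir = (cos 330°, sin 330°) = (0.8660, -0.5000); from cell (2,6)
  next x-line at t=0.3580, next y-line at t=0.6400; Δt_x=1.1547, Δt_y=2.0000
    x: enter (3,6) at t=0.3580
    y: enter (3,5) at t=0.6400
    x: enter (4,5) at t=1.5127
    y: enter (4,4) at t=2.6400
    x: enter (5,4) at t=2.6674
    x: enter (6,4) at t=3.8221 ← occupied
  → r_2 = 3.8221
beam 3: φ=-45°, α=15°
  dir = (cos 15°, sin 15°) = (0.9659, 0.2588); from cell (2,6)
  next x-line at t=0.3209, next y-line at t=2.6273; Δt_x=1.0353, Δt_y=3.8637
    x: enter (3,6) at t=0.3209
    x: enter (4,6) at t=1.3562
    x: enter (5,6) at t=2.3915
    y: enter (5,7) at t=2.6273
    x: enter (6,7) at t=3.4268 ← occupied
  → r_3 = 3.4268
beam 4: φ=0°, α=60°
  dir = (cos 60°, sin 60°) = (0.5000, 0.8660); from cell (2,6)
  next x-line at t=0.6200, next y-line at t=0.7852; Δt_x=2.0000, Δt_y=1.1547
    x: enter (3,6) at t=0.6200
    y: enter (3,7) at t=0.7852
    y: enter (3,8) at t=1.9399 ← occupied
  → r_4 = 1.9399
beam 5: φ=45°, α=105°
  dir = (cos 105°, sin 105°) = (-0.2588, 0.9659); from cell (2,6)
  next x-line at t=2.6660, next y-line at t=0.7040; Δt_x=3.8637, Δt_y=1.0353
    y: enter (2,7) at t=0.7040 ← occupied
  → r_5 = 0.7040
beam 6: φ=90°, α=150°
  dir = (cos 150°, sin 150°) = (-0.8660, 0.5000); from cell (2,6)
  next x-line at t=0.7967, next y-line at t=1.3600; Δt_x=1.1547, Δt_y=2.0000
    x: enter (1,6) at t=0.7967
    y: enter (1,7) at t=1.3600
    x: enter (0,7) at t=1.9514 ← occupied
  → r_6 = 1.9514
beam 7: φ=135°, α=195°
  dir = (cos 195°, sin 195°) = (-0.9659, -0.2588); from cell (2,6)
  next x-line at t=0.7143, next y-line at t=1.2364; Δt_x=1.0353, Δt_y=3.8637
    x: enter (1,6) at t=0.7143
    y: enter (1,5) at t=1.2364
    x: enter (0,5) at t=1.7496 ← occupied
  → r_7 = 1.7496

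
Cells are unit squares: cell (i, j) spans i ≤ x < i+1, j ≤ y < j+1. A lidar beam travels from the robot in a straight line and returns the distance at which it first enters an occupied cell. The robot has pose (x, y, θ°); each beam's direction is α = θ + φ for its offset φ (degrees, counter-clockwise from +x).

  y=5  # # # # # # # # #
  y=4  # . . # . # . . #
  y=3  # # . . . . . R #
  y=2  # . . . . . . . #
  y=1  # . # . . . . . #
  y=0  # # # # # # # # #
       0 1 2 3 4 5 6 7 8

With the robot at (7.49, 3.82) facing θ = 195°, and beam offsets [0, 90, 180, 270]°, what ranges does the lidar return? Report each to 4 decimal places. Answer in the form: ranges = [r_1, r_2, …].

beam 1: φ=0°, α=195°
  direction (-0.9659, -0.2588); cell (7,3); t to first gridline: x 0.5073, y 3.1682 (then +1.0353 / +3.8637)
    (6,3) via x @ 0.5073
    (5,3) via x @ 1.5426
    (4,3) via x @ 2.5778
    (4,2) via y @ 3.1682
    (3,2) via x @ 3.6131
    (2,2) via x @ 4.6484
    (1,2) via x @ 5.6837
    (0,2) via x @ 6.7189  # hit
  → r_1 = 6.7189
beam 2: φ=90°, α=285°
  direction (0.2588, -0.9659); cell (7,3); t to first gridline: x 1.9705, y 0.8489 (then +3.8637 / +1.0353)
    (7,2) via y @ 0.8489
    (7,1) via y @ 1.8842
    (8,1) via x @ 1.9705  # hit
  → r_2 = 1.9705
beam 3: φ=180°, α=15°
  direction (0.9659, 0.2588); cell (7,3); t to first gridline: x 0.5280, y 0.6955 (then +1.0353 / +3.8637)
    (8,3) via x @ 0.5280  # hit
  → r_3 = 0.5280
beam 4: φ=270°, α=105°
  direction (-0.2588, 0.9659); cell (7,3); t to first gridline: x 1.8932, y 0.1863 (then +3.8637 / +1.0353)
    (7,4) via y @ 0.1863
    (7,5) via y @ 1.2216  # hit
  → r_4 = 1.2216

ranges = [6.7189, 1.9705, 0.5280, 1.2216]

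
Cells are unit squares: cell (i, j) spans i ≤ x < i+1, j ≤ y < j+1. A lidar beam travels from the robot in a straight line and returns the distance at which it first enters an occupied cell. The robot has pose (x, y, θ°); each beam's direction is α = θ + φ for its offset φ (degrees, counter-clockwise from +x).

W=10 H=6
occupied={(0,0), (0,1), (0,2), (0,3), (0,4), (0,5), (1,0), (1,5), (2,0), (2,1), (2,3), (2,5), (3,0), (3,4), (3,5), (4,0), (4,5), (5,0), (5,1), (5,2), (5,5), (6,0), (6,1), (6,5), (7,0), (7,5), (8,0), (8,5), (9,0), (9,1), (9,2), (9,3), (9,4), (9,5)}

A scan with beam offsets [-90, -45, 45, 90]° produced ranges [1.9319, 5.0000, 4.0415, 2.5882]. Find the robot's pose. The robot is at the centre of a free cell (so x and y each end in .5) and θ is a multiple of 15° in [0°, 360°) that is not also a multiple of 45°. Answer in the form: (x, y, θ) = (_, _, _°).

(x, y, θ) = (6.5, 4.5, 255°)

Candidates: 26 free-cell centres × 16 headings = 416 poses. Raycast each; keep the one whose scan matches to 4 dp.
  (4.5, 3.5, 345°): beam 1 = 2.5882 ≠ 1.9319 ✗
  (3.5, 2.5, 195°): beam 1 = 1.5529 ≠ 1.9319 ✗
  (8.5, 4.5, 30°): beam 1 = 1.0000 ≠ 1.9319 ✗
  …
  (6.5, 4.5, 255°): r_1=1.9319, r_2=5.0000, r_3=4.0415, r_4=2.5882 — all match ✓
Unique over the lattice → pose = (6.5, 4.5, 255°).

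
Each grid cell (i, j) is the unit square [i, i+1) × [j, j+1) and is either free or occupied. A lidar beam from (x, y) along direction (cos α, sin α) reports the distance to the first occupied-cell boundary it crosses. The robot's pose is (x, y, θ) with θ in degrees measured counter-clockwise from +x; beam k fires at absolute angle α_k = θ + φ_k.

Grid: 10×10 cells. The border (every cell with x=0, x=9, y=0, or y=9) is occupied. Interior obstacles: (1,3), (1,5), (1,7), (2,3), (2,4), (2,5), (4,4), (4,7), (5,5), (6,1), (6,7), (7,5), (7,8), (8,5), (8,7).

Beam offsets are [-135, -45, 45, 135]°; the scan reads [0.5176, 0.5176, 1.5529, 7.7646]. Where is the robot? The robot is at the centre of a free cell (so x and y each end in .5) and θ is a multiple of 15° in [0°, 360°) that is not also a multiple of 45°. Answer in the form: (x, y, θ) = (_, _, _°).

(x, y, θ) = (1.5, 2.5, 240°)

Enumerate (i+0.5, j+0.5, θ) over the 49 free cells and 16 admissible headings. For each, cast all 4 beams and compare to the given ranges.
  (5.5, 2.5, 285°): beam 1 = 2.8868 ≠ 0.5176 ✗
  (8.5, 6.5, 150°): beam 3 = 2.5882 ≠ 1.5529 ✗
  (6.5, 2.5, 105°): beam 1 = 2.8868 ≠ 0.5176 ✗
  (4.5, 3.5, 330°): beam 1 = 1.5529 ≠ 0.5176 ✗
  (3.5, 7.5, 195°): beam 1 = 1.7321 ≠ 0.5176 ✗
  …
  (1.5, 2.5, 240°): r_1=0.5176, r_2=0.5176, r_3=1.5529, r_4=7.7646 — all match ✓
No second candidate reproduces the full scan.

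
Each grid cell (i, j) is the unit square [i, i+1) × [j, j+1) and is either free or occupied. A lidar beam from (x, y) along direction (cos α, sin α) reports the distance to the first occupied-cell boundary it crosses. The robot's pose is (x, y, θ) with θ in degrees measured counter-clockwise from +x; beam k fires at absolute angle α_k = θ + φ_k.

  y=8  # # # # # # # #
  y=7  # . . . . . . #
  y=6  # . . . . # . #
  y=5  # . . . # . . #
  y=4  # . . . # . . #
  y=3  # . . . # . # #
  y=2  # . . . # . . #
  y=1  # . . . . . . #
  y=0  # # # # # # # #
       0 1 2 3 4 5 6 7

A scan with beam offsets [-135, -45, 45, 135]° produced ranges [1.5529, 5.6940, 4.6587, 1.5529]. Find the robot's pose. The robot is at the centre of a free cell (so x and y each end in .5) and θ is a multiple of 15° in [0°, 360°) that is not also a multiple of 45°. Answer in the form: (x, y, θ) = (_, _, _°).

The pose lattice has 36·16 = 576 candidates. Test each by forward raycasting.
  (4.5, 1.5, 15°): beam 1 = 0.5774 ≠ 1.5529 ✗
  (6.5, 2.5, 150°): beam 1 = 0.5176 ≠ 1.5529 ✗
  (2.5, 5.5, 210°): beam 1 = 2.5882 ≠ 1.5529 ✗
  (2.5, 2.5, 165°): beam 1 = 1.7321 ≠ 1.5529 ✗
  …
  (2.5, 6.5, 330°): r_1=1.5529, r_2=5.6940, r_3=4.6587, r_4=1.5529 — all match ✓
Unique over the lattice → pose = (2.5, 6.5, 330°).

(x, y, θ) = (2.5, 6.5, 330°)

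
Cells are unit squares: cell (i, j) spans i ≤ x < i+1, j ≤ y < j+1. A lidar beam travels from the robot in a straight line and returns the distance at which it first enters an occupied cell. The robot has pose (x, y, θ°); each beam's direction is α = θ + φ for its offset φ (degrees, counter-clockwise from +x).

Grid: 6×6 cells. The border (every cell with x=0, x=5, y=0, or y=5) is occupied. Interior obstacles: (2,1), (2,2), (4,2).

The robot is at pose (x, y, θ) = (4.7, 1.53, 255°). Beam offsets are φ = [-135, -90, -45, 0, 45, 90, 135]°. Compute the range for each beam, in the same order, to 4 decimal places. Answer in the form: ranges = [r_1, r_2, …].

ranges = [0.5427, 1.7600, 1.0600, 0.5487, 0.6000, 0.3106, 0.3464]

beam 1: φ=-135°, α=120°
  cosα=-0.5000 sinα=0.8660 | (4,1) | tMaxX 1.4000 tMaxY 0.5427 | tΔX 2.0000 tΔY 1.1547
    t=0.5427 [y] (4,2) — stop
  → r_1 = 0.5427
beam 2: φ=-90°, α=165°
  cosα=-0.9659 sinα=0.2588 | (4,1) | tMaxX 0.7247 tMaxY 1.8159 | tΔX 1.0353 tΔY 3.8637
    t=0.7247 [x] (3,1)
    t=1.7600 [x] (2,1) — stop
  → r_2 = 1.7600
beam 3: φ=-45°, α=210°
  cosα=-0.8660 sinα=-0.5000 | (4,1) | tMaxX 0.8083 tMaxY 1.0600 | tΔX 1.1547 tΔY 2.0000
    t=0.8083 [x] (3,1)
    t=1.0600 [y] (3,0) — stop
  → r_3 = 1.0600
beam 4: φ=0°, α=255°
  cosα=-0.2588 sinα=-0.9659 | (4,1) | tMaxX 2.7046 tMaxY 0.5487 | tΔX 3.8637 tΔY 1.0353
    t=0.5487 [y] (4,0) — stop
  → r_4 = 0.5487
beam 5: φ=45°, α=300°
  cosα=0.5000 sinα=-0.8660 | (4,1) | tMaxX 0.6000 tMaxY 0.6120 | tΔX 2.0000 tΔY 1.1547
    t=0.6000 [x] (5,1) — stop
  → r_5 = 0.6000
beam 6: φ=90°, α=345°
  cosα=0.9659 sinα=-0.2588 | (4,1) | tMaxX 0.3106 tMaxY 2.0478 | tΔX 1.0353 tΔY 3.8637
    t=0.3106 [x] (5,1) — stop
  → r_6 = 0.3106
beam 7: φ=135°, α=30°
  cosα=0.8660 sinα=0.5000 | (4,1) | tMaxX 0.3464 tMaxY 0.9400 | tΔX 1.1547 tΔY 2.0000
    t=0.3464 [x] (5,1) — stop
  → r_7 = 0.3464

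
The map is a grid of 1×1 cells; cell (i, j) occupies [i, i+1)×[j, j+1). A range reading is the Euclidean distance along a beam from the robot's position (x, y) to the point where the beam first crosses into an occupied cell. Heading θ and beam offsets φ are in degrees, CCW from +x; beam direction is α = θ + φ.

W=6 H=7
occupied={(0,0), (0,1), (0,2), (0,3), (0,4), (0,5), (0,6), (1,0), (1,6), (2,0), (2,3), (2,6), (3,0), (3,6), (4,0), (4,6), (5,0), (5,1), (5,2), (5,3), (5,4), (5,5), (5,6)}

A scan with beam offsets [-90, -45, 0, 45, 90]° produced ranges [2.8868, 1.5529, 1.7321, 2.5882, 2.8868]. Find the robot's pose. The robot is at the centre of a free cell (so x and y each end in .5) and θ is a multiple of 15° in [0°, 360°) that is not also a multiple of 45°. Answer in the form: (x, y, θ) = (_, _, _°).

(x, y, θ) = (3.5, 3.5, 30°)

The pose lattice has 19·16 = 304 candidates. Test each by forward raycasting.
  (1.5, 3.5, 330°): beam 1 = 1.0000 ≠ 2.8868 ✗
  (4.5, 2.5, 75°): beam 1 = 0.5176 ≠ 2.8868 ✗
  (3.5, 2.5, 210°): beam 1 = 1.0000 ≠ 2.8868 ✗
  (1.5, 4.5, 300°): beam 1 = 0.5774 ≠ 2.8868 ✗
  …
  (3.5, 3.5, 30°): r_1=2.8868, r_2=1.5529, r_3=1.7321, r_4=2.5882, r_5=2.8868 — all match ✓
Unique over the lattice → pose = (3.5, 3.5, 30°).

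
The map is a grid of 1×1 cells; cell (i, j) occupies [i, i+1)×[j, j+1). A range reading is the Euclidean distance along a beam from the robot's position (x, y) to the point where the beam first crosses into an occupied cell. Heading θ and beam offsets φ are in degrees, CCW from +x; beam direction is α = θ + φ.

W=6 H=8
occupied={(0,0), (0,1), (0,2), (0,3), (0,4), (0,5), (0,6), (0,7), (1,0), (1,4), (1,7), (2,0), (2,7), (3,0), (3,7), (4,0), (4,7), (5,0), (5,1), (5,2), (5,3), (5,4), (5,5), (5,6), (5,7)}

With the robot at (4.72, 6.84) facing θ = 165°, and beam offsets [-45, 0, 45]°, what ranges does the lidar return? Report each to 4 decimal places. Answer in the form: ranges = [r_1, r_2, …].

ranges = [0.1848, 0.6182, 3.6800]

beam 1: φ=-45°, α=120°
  d=(-0.5000,0.8660)  start (4,6)  tX=1.4400 tY=0.1848  stride 1/|dx|=2.0000 1/|dy|=1.1547
    cross y-line → (4,7), t=0.1848 (wall)
  → r_1 = 0.1848
beam 2: φ=0°, α=165°
  d=(-0.9659,0.2588)  start (4,6)  tX=0.7454 tY=0.6182  stride 1/|dx|=1.0353 1/|dy|=3.8637
    cross y-line → (4,7), t=0.6182 (wall)
  → r_2 = 0.6182
beam 3: φ=45°, α=210°
  d=(-0.8660,-0.5000)  start (4,6)  tX=0.8314 tY=1.6800  stride 1/|dx|=1.1547 1/|dy|=2.0000
    cross x-line → (3,6), t=0.8314
    cross y-line → (3,5), t=1.6800
    cross x-line → (2,5), t=1.9861
    cross x-line → (1,5), t=3.1408
    cross y-line → (1,4), t=3.6800 (wall)
  → r_3 = 3.6800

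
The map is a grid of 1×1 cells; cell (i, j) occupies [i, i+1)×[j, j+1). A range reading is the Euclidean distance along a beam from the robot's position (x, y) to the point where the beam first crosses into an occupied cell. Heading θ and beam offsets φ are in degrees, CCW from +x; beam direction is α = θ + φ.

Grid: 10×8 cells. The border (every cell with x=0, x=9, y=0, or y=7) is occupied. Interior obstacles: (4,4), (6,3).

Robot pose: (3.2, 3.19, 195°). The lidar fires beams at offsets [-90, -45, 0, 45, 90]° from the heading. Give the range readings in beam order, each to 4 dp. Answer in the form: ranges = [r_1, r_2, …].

ranges = [3.9444, 2.5403, 2.2776, 2.5288, 2.2673]

beam 1: φ=-90°, α=105°
  d=(-0.2588,0.9659)  start (3,3)  tX=0.7727 tY=0.8386  stride 1/|dx|=3.8637 1/|dy|=1.0353
    cross x-line → (2,3), t=0.7727
    cross y-line → (2,4), t=0.8386
    cross y-line → (2,5), t=1.8738
    cross y-line → (2,6), t=2.9091
    cross y-line → (2,7), t=3.9444 (wall)
  → r_1 = 3.9444
beam 2: φ=-45°, α=150°
  d=(-0.8660,0.5000)  start (3,3)  tX=0.2309 tY=1.6200  stride 1/|dx|=1.1547 1/|dy|=2.0000
    cross x-line → (2,3), t=0.2309
    cross x-line → (1,3), t=1.3856
    cross y-line → (1,4), t=1.6200
    cross x-line → (0,4), t=2.5403 (wall)
  → r_2 = 2.5403
beam 3: φ=0°, α=195°
  d=(-0.9659,-0.2588)  start (3,3)  tX=0.2071 tY=0.7341  stride 1/|dx|=1.0353 1/|dy|=3.8637
    cross x-line → (2,3), t=0.2071
    cross y-line → (2,2), t=0.7341
    cross x-line → (1,2), t=1.2423
    cross x-line → (0,2), t=2.2776 (wall)
  → r_3 = 2.2776
beam 4: φ=45°, α=240°
  d=(-0.5000,-0.8660)  start (3,3)  tX=0.4000 tY=0.2194  stride 1/|dx|=2.0000 1/|dy|=1.1547
    cross y-line → (3,2), t=0.2194
    cross x-line → (2,2), t=0.4000
    cross y-line → (2,1), t=1.3741
    cross x-line → (1,1), t=2.4000
    cross y-line → (1,0), t=2.5288 (wall)
  → r_4 = 2.5288
beam 5: φ=90°, α=285°
  d=(0.2588,-0.9659)  start (3,3)  tX=3.0910 tY=0.1967  stride 1/|dx|=3.8637 1/|dy|=1.0353
    cross y-line → (3,2), t=0.1967
    cross y-line → (3,1), t=1.2320
    cross y-line → (3,0), t=2.2673 (wall)
  → r_5 = 2.2673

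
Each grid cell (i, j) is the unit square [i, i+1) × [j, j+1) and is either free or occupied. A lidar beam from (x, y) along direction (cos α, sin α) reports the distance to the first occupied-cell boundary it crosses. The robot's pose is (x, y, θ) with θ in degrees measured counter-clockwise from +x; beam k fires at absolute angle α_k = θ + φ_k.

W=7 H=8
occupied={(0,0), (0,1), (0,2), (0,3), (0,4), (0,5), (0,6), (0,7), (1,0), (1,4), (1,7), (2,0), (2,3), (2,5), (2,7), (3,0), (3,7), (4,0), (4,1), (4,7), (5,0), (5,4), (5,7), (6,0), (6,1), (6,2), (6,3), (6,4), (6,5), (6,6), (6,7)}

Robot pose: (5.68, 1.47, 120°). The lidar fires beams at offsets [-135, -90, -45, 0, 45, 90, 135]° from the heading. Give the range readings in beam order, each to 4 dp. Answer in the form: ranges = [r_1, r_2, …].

beam 1: φ=-135°, α=345°
  dir = (cos 345°, sin 345°) = (0.9659, -0.2588); from cell (5,1)
  next x-line at t=0.3313, next y-line at t=1.8159; Δt_x=1.0353, Δt_y=3.8637
    x: enter (6,1) at t=0.3313 ← occupied
  → r_1 = 0.3313
beam 2: φ=-90°, α=30°
  dir = (cos 30°, sin 30°) = (0.8660, 0.5000); from cell (5,1)
  next x-line at t=0.3695, next y-line at t=1.0600; Δt_x=1.1547, Δt_y=2.0000
    x: enter (6,1) at t=0.3695 ← occupied
  → r_2 = 0.3695
beam 3: φ=-45°, α=75°
  dir = (cos 75°, sin 75°) = (0.2588, 0.9659); from cell (5,1)
  next x-line at t=1.2364, next y-line at t=0.5487; Δt_x=3.8637, Δt_y=1.0353
    y: enter (5,2) at t=0.5487
    x: enter (6,2) at t=1.2364 ← occupied
  → r_3 = 1.2364
beam 4: φ=0°, α=120°
  dir = (cos 120°, sin 120°) = (-0.5000, 0.8660); from cell (5,1)
  next x-line at t=1.3600, next y-line at t=0.6120; Δt_x=2.0000, Δt_y=1.1547
    y: enter (5,2) at t=0.6120
    x: enter (4,2) at t=1.3600
    y: enter (4,3) at t=1.7667
    y: enter (4,4) at t=2.9214
    x: enter (3,4) at t=3.3600
    y: enter (3,5) at t=4.0761
    y: enter (3,6) at t=5.2308
    x: enter (2,6) at t=5.3600
    y: enter (2,7) at t=6.3855 ← occupied
  → r_4 = 6.3855
beam 5: φ=45°, α=165°
  dir = (cos 165°, sin 165°) = (-0.9659, 0.2588); from cell (5,1)
  next x-line at t=0.7040, next y-line at t=2.0478; Δt_x=1.0353, Δt_y=3.8637
    x: enter (4,1) at t=0.7040 ← occupied
  → r_5 = 0.7040
beam 6: φ=90°, α=210°
  dir = (cos 210°, sin 210°) = (-0.8660, -0.5000); from cell (5,1)
  next x-line at t=0.7852, next y-line at t=0.9400; Δt_x=1.1547, Δt_y=2.0000
    x: enter (4,1) at t=0.7852 ← occupied
  → r_6 = 0.7852
beam 7: φ=135°, α=255°
  dir = (cos 255°, sin 255°) = (-0.2588, -0.9659); from cell (5,1)
  next x-line at t=2.6273, next y-line at t=0.4866; Δt_x=3.8637, Δt_y=1.0353
    y: enter (5,0) at t=0.4866 ← occupied
  → r_7 = 0.4866

ranges = [0.3313, 0.3695, 1.2364, 6.3855, 0.7040, 0.7852, 0.4866]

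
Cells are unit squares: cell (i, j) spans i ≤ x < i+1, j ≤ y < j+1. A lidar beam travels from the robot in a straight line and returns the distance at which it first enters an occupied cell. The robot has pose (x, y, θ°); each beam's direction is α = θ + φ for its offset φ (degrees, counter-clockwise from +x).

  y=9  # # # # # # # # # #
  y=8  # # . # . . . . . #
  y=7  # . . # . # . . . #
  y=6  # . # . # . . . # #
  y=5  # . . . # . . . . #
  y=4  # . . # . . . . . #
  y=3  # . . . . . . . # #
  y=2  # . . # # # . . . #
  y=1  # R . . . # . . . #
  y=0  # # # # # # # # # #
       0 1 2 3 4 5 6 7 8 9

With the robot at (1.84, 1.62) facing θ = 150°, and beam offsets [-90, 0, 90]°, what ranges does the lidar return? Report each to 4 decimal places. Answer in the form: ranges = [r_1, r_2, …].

ranges = [2.7482, 0.9699, 0.7159]

beam 1: φ=-90°, α=60°
  d=(0.5000,0.8660)  start (1,1)  tX=0.3200 tY=0.4388  stride 1/|dx|=2.0000 1/|dy|=1.1547
    cross x-line → (2,1), t=0.3200
    cross y-line → (2,2), t=0.4388
    cross y-line → (2,3), t=1.5935
    cross x-line → (3,3), t=2.3200
    cross y-line → (3,4), t=2.7482 (wall)
  → r_1 = 2.7482
beam 2: φ=0°, α=150°
  d=(-0.8660,0.5000)  start (1,1)  tX=0.9699 tY=0.7600  stride 1/|dx|=1.1547 1/|dy|=2.0000
    cross y-line → (1,2), t=0.7600
    cross x-line → (0,2), t=0.9699 (wall)
  → r_2 = 0.9699
beam 3: φ=90°, α=240°
  d=(-0.5000,-0.8660)  start (1,1)  tX=1.6800 tY=0.7159  stride 1/|dx|=2.0000 1/|dy|=1.1547
    cross y-line → (1,0), t=0.7159 (wall)
  → r_3 = 0.7159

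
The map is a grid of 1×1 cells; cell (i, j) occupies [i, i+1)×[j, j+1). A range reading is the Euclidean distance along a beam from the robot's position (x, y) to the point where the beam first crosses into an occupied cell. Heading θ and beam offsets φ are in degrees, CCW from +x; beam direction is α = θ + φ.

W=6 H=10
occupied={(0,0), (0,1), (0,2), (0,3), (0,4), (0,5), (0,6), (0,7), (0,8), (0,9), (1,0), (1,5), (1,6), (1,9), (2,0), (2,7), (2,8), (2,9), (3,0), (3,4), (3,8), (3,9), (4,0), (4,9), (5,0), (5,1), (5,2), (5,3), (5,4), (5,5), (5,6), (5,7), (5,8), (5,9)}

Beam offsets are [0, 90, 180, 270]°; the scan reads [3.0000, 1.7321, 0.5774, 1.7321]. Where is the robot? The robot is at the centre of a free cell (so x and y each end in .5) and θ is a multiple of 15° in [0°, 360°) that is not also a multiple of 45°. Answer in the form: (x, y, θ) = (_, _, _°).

(x, y, θ) = (3.5, 5.5, 60°)

Enumerate (i+0.5, j+0.5, θ) over the 26 free cells and 16 admissible headings. For each, cast all 4 beams and compare to the given ranges.
  (4.5, 5.5, 255°): beam 1 = 4.6587 ≠ 3.0000 ✗
  (3.5, 5.5, 120°): beam 1 = 1.7321 ≠ 3.0000 ✗
  (2.5, 3.5, 345°): beam 1 = 2.5882 ≠ 3.0000 ✗
  (4.5, 5.5, 75°): beam 1 = 1.9319 ≠ 3.0000 ✗
  …
  (3.5, 5.5, 60°): r_1=3.0000, r_2=1.7321, r_3=0.5774, r_4=1.7321 — all match ✓
Unique over the lattice → pose = (3.5, 5.5, 60°).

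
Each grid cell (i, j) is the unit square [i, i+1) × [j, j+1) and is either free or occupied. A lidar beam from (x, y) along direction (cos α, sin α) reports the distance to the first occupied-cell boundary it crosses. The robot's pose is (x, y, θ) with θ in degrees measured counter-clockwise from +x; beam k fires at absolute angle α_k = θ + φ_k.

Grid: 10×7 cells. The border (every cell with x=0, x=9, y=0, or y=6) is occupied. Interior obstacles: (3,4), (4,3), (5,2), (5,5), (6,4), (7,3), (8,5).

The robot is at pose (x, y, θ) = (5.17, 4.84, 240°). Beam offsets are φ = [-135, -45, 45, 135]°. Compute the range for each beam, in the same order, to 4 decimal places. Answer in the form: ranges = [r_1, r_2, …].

ranges = [0.1656, 1.2113, 1.9049, 0.6182]

beam 1: φ=-135°, α=105°
  d=(-0.2588,0.9659)  start (5,4)  tX=0.6568 tY=0.1656  stride 1/|dx|=3.8637 1/|dy|=1.0353
    cross y-line → (5,5), t=0.1656 (wall)
  → r_1 = 0.1656
beam 2: φ=-45°, α=195°
  d=(-0.9659,-0.2588)  start (5,4)  tX=0.1760 tY=3.2455  stride 1/|dx|=1.0353 1/|dy|=3.8637
    cross x-line → (4,4), t=0.1760
    cross x-line → (3,4), t=1.2113 (wall)
  → r_2 = 1.2113
beam 3: φ=45°, α=285°
  d=(0.2588,-0.9659)  start (5,4)  tX=3.2069 tY=0.8696  stride 1/|dx|=3.8637 1/|dy|=1.0353
    cross y-line → (5,3), t=0.8696
    cross y-line → (5,2), t=1.9049 (wall)
  → r_3 = 1.9049
beam 4: φ=135°, α=15°
  d=(0.9659,0.2588)  start (5,4)  tX=0.8593 tY=0.6182  stride 1/|dx|=1.0353 1/|dy|=3.8637
    cross y-line → (5,5), t=0.6182 (wall)
  → r_4 = 0.6182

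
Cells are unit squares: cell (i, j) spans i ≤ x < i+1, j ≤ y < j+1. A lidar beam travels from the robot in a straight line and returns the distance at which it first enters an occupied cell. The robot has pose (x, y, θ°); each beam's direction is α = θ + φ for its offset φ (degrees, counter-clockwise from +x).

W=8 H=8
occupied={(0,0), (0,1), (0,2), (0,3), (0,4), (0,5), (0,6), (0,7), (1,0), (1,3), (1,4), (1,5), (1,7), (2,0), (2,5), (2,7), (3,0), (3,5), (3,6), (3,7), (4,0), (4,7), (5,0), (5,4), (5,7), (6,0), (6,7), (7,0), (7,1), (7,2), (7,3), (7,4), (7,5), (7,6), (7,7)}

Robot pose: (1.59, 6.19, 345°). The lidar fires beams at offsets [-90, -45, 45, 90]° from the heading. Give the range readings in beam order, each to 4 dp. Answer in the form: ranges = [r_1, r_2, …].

beam 1: φ=-90°, α=255°
  d=(-0.2588,-0.9659)  start (1,6)  tX=2.2796 tY=0.1967  stride 1/|dx|=3.8637 1/|dy|=1.0353
    cross y-line → (1,5), t=0.1967 (wall)
  → r_1 = 0.1967
beam 2: φ=-45°, α=300°
  d=(0.5000,-0.8660)  start (1,6)  tX=0.8200 tY=0.2194  stride 1/|dx|=2.0000 1/|dy|=1.1547
    cross y-line → (1,5), t=0.2194 (wall)
  → r_2 = 0.2194
beam 3: φ=45°, α=30°
  d=(0.8660,0.5000)  start (1,6)  tX=0.4734 tY=1.6200  stride 1/|dx|=1.1547 1/|dy|=2.0000
    cross x-line → (2,6), t=0.4734
    cross y-line → (2,7), t=1.6200 (wall)
  → r_3 = 1.6200
beam 4: φ=90°, α=75°
  d=(0.2588,0.9659)  start (1,6)  tX=1.5841 tY=0.8386  stride 1/|dx|=3.8637 1/|dy|=1.0353
    cross y-line → (1,7), t=0.8386 (wall)
  → r_4 = 0.8386

ranges = [0.1967, 0.2194, 1.6200, 0.8386]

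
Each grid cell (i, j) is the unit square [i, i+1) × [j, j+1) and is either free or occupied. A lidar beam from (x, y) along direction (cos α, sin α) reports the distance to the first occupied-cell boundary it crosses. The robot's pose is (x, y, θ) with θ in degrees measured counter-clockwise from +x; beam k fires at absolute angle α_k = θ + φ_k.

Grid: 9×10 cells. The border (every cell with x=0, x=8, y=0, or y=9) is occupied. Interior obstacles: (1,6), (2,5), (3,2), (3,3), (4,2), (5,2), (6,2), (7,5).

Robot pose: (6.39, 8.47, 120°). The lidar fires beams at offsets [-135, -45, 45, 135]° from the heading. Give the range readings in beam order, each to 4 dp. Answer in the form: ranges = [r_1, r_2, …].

ranges = [1.6668, 0.5487, 2.0478, 5.6630]

beam 1: φ=-135°, α=345°
  dir = (cos 345°, sin 345°) = (0.9659, -0.2588); from cell (6,8)
  next x-line at t=0.6315, next y-line at t=1.8159; Δt_x=1.0353, Δt_y=3.8637
    x: enter (7,8) at t=0.6315
    x: enter (8,8) at t=1.6668 ← occupied
  → r_1 = 1.6668
beam 2: φ=-45°, α=75°
  dir = (cos 75°, sin 75°) = (0.2588, 0.9659); from cell (6,8)
  next x-line at t=2.3569, next y-line at t=0.5487; Δt_x=3.8637, Δt_y=1.0353
    y: enter (6,9) at t=0.5487 ← occupied
  → r_2 = 0.5487
beam 3: φ=45°, α=165°
  dir = (cos 165°, sin 165°) = (-0.9659, 0.2588); from cell (6,8)
  next x-line at t=0.4038, next y-line at t=2.0478; Δt_x=1.0353, Δt_y=3.8637
    x: enter (5,8) at t=0.4038
    x: enter (4,8) at t=1.4390
    y: enter (4,9) at t=2.0478 ← occupied
  → r_3 = 2.0478
beam 4: φ=135°, α=255°
  dir = (cos 255°, sin 255°) = (-0.2588, -0.9659); from cell (6,8)
  next x-line at t=1.5068, next y-line at t=0.4866; Δt_x=3.8637, Δt_y=1.0353
    y: enter (6,7) at t=0.4866
    x: enter (5,7) at t=1.5068
    y: enter (5,6) at t=1.5219
    y: enter (5,5) at t=2.5571
    y: enter (5,4) at t=3.5924
    y: enter (5,3) at t=4.6277
    x: enter (4,3) at t=5.3705
    y: enter (4,2) at t=5.6630 ← occupied
  → r_4 = 5.6630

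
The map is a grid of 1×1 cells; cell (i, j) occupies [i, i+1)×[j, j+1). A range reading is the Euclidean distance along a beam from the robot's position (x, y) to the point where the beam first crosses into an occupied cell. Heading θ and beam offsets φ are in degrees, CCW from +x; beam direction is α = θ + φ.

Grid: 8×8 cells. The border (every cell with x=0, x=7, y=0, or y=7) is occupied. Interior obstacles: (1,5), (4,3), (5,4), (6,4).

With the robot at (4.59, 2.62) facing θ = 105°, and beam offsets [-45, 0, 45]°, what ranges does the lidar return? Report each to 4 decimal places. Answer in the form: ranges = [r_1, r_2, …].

beam 1: φ=-45°, α=60°
  direction (0.5000, 0.8660); cell (4,2); t to first gridline: x 0.8200, y 0.4388 (then +2.0000 / +1.1547)
    (4,3) via y @ 0.4388  # hit
  → r_1 = 0.4388
beam 2: φ=0°, α=105°
  direction (-0.2588, 0.9659); cell (4,2); t to first gridline: x 2.2796, y 0.3934 (then +3.8637 / +1.0353)
    (4,3) via y @ 0.3934  # hit
  → r_2 = 0.3934
beam 3: φ=45°, α=150°
  direction (-0.8660, 0.5000); cell (4,2); t to first gridline: x 0.6813, y 0.7600 (then +1.1547 / +2.0000)
    (3,2) via x @ 0.6813
    (3,3) via y @ 0.7600
    (2,3) via x @ 1.8360
    (2,4) via y @ 2.7600
    (1,4) via x @ 2.9907
    (0,4) via x @ 4.1454  # hit
  → r_3 = 4.1454

ranges = [0.4388, 0.3934, 4.1454]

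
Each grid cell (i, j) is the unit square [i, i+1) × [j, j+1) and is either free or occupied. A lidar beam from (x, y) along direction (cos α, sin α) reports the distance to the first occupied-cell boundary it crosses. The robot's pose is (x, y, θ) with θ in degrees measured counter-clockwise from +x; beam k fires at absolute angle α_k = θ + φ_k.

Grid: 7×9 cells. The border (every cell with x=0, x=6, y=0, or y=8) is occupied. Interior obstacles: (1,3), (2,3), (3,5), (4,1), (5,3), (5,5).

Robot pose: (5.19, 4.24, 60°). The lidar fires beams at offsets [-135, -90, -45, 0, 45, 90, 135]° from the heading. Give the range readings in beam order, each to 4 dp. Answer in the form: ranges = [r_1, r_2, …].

beam 1: φ=-135°, α=285°
  d=(0.2588,-0.9659)  start (5,4)  tX=3.1296 tY=0.2485  stride 1/|dx|=3.8637 1/|dy|=1.0353
    cross y-line → (5,3), t=0.2485 (wall)
  → r_1 = 0.2485
beam 2: φ=-90°, α=330°
  d=(0.8660,-0.5000)  start (5,4)  tX=0.9353 tY=0.4800  stride 1/|dx|=1.1547 1/|dy|=2.0000
    cross y-line → (5,3), t=0.4800 (wall)
  → r_2 = 0.4800
beam 3: φ=-45°, α=15°
  d=(0.9659,0.2588)  start (5,4)  tX=0.8386 tY=2.9364  stride 1/|dx|=1.0353 1/|dy|=3.8637
    cross x-line → (6,4), t=0.8386 (wall)
  → r_3 = 0.8386
beam 4: φ=0°, α=60°
  d=(0.5000,0.8660)  start (5,4)  tX=1.6200 tY=0.8776  stride 1/|dx|=2.0000 1/|dy|=1.1547
    cross y-line → (5,5), t=0.8776 (wall)
  → r_4 = 0.8776
beam 5: φ=45°, α=105°
  d=(-0.2588,0.9659)  start (5,4)  tX=0.7341 tY=0.7868  stride 1/|dx|=3.8637 1/|dy|=1.0353
    cross x-line → (4,4), t=0.7341
    cross y-line → (4,5), t=0.7868
    cross y-line → (4,6), t=1.8221
    cross y-line → (4,7), t=2.8574
    cross y-line → (4,8), t=3.8926 (wall)
  → r_5 = 3.8926
beam 6: φ=90°, α=150°
  d=(-0.8660,0.5000)  start (5,4)  tX=0.2194 tY=1.5200  stride 1/|dx|=1.1547 1/|dy|=2.0000
    cross x-line → (4,4), t=0.2194
    cross x-line → (3,4), t=1.3741
    cross y-line → (3,5), t=1.5200 (wall)
  → r_6 = 1.5200
beam 7: φ=135°, α=195°
  d=(-0.9659,-0.2588)  start (5,4)  tX=0.1967 tY=0.9273  stride 1/|dx|=1.0353 1/|dy|=3.8637
    cross x-line → (4,4), t=0.1967
    cross y-line → (4,3), t=0.9273
    cross x-line → (3,3), t=1.2320
    cross x-line → (2,3), t=2.2673 (wall)
  → r_7 = 2.2673

ranges = [0.2485, 0.4800, 0.8386, 0.8776, 3.8926, 1.5200, 2.2673]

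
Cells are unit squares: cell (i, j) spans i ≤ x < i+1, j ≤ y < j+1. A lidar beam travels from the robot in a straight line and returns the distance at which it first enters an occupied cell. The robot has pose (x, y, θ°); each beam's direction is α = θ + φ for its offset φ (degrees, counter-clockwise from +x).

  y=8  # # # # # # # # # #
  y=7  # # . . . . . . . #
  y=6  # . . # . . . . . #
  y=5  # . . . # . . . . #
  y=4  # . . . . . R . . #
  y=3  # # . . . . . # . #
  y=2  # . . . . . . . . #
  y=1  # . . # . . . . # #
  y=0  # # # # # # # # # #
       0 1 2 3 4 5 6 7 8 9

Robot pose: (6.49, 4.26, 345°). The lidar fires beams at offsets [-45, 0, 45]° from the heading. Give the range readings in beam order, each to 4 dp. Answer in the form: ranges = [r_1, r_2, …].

ranges = [1.0200, 1.0046, 2.8983]

beam 1: φ=-45°, α=300°
  d=(0.5000,-0.8660)  start (6,4)  tX=1.0200 tY=0.3002  stride 1/|dx|=2.0000 1/|dy|=1.1547
    cross y-line → (6,3), t=0.3002
    cross x-line → (7,3), t=1.0200 (wall)
  → r_1 = 1.0200
beam 2: φ=0°, α=345°
  d=(0.9659,-0.2588)  start (6,4)  tX=0.5280 tY=1.0046  stride 1/|dx|=1.0353 1/|dy|=3.8637
    cross x-line → (7,4), t=0.5280
    cross y-line → (7,3), t=1.0046 (wall)
  → r_2 = 1.0046
beam 3: φ=45°, α=30°
  d=(0.8660,0.5000)  start (6,4)  tX=0.5889 tY=1.4800  stride 1/|dx|=1.1547 1/|dy|=2.0000
    cross x-line → (7,4), t=0.5889
    cross y-line → (7,5), t=1.4800
    cross x-line → (8,5), t=1.7436
    cross x-line → (9,5), t=2.8983 (wall)
  → r_3 = 2.8983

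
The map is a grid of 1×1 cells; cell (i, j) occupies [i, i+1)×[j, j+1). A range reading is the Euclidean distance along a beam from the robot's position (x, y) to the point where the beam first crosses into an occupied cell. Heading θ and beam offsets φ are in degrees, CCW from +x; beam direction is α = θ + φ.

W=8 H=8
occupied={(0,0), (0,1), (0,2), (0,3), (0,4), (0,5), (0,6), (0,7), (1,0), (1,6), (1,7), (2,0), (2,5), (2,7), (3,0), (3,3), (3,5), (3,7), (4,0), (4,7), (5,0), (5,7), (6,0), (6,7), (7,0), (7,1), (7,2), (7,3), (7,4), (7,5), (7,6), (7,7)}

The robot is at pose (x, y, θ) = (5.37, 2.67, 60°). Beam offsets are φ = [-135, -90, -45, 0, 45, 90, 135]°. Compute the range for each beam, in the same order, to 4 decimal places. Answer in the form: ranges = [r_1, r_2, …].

ranges = [1.7289, 1.8822, 1.6875, 3.2600, 4.4827, 1.5819, 4.5242]

beam 1: φ=-135°, α=285°
  direction (0.2588, -0.9659); cell (5,2); t to first gridline: x 2.4341, y 0.6936 (then +3.8637 / +1.0353)
    (5,1) via y @ 0.6936
    (5,0) via y @ 1.7289  # hit
  → r_1 = 1.7289
beam 2: φ=-90°, α=330°
  direction (0.8660, -0.5000); cell (5,2); t to first gridline: x 0.7275, y 1.3400 (then +1.1547 / +2.0000)
    (6,2) via x @ 0.7275
    (6,1) via y @ 1.3400
    (7,1) via x @ 1.8822  # hit
  → r_2 = 1.8822
beam 3: φ=-45°, α=15°
  direction (0.9659, 0.2588); cell (5,2); t to first gridline: x 0.6522, y 1.2750 (then +1.0353 / +3.8637)
    (6,2) via x @ 0.6522
    (6,3) via y @ 1.2750
    (7,3) via x @ 1.6875  # hit
  → r_3 = 1.6875
beam 4: φ=0°, α=60°
  direction (0.5000, 0.8660); cell (5,2); t to first gridline: x 1.2600, y 0.3811 (then +2.0000 / +1.1547)
    (5,3) via y @ 0.3811
    (6,3) via x @ 1.2600
    (6,4) via y @ 1.5358
    (6,5) via y @ 2.6905
    (7,5) via x @ 3.2600  # hit
  → r_4 = 3.2600
beam 5: φ=45°, α=105°
  direction (-0.2588, 0.9659); cell (5,2); t to first gridline: x 1.4296, y 0.3416 (then +3.8637 / +1.0353)
    (5,3) via y @ 0.3416
    (5,4) via y @ 1.3769
    (4,4) via x @ 1.4296
    (4,5) via y @ 2.4122
    (4,6) via y @ 3.4475
    (4,7) via y @ 4.4827  # hit
  → r_5 = 4.4827
beam 6: φ=90°, α=150°
  direction (-0.8660, 0.5000); cell (5,2); t to first gridline: x 0.4272, y 0.6600 (then +1.1547 / +2.0000)
    (4,2) via x @ 0.4272
    (4,3) via y @ 0.6600
    (3,3) via x @ 1.5819  # hit
  → r_6 = 1.5819
beam 7: φ=135°, α=195°
  direction (-0.9659, -0.2588); cell (5,2); t to first gridline: x 0.3831, y 2.5887 (then +1.0353 / +3.8637)
    (4,2) via x @ 0.3831
    (3,2) via x @ 1.4183
    (2,2) via x @ 2.4536
    (2,1) via y @ 2.5887
    (1,1) via x @ 3.4889
    (0,1) via x @ 4.5242  # hit
  → r_7 = 4.5242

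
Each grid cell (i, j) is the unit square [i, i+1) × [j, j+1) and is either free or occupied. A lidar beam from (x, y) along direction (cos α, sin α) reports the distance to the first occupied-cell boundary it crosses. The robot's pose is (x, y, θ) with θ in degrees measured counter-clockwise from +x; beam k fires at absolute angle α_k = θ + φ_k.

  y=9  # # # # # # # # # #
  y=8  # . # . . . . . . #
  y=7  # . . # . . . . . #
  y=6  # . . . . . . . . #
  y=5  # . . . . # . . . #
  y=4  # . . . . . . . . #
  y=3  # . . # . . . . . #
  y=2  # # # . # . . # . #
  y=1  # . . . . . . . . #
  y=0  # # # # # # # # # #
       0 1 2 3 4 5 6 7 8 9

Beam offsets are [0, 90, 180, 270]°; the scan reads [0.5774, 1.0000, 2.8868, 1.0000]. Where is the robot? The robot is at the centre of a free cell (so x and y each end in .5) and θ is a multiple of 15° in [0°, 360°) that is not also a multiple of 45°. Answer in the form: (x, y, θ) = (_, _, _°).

The pose lattice has 56·16 = 896 candidates. Test each by forward raycasting.
  (6.5, 8.5, 330°): beam 1 = 2.8868 ≠ 0.5774 ✗
  (4.5, 4.5, 345°): beam 1 = 4.6587 ≠ 0.5774 ✗
  (4.5, 6.5, 255°): beam 1 = 2.5882 ≠ 0.5774 ✗
  (1.5, 1.5, 150°): beam 2 = 0.5774 ≠ 1.0000 ✗
  …
  (4.5, 8.5, 120°): r_1=0.5774, r_2=1.0000, r_3=2.8868, r_4=1.0000 — all match ✓
Unique over the lattice → pose = (4.5, 8.5, 120°).

(x, y, θ) = (4.5, 8.5, 120°)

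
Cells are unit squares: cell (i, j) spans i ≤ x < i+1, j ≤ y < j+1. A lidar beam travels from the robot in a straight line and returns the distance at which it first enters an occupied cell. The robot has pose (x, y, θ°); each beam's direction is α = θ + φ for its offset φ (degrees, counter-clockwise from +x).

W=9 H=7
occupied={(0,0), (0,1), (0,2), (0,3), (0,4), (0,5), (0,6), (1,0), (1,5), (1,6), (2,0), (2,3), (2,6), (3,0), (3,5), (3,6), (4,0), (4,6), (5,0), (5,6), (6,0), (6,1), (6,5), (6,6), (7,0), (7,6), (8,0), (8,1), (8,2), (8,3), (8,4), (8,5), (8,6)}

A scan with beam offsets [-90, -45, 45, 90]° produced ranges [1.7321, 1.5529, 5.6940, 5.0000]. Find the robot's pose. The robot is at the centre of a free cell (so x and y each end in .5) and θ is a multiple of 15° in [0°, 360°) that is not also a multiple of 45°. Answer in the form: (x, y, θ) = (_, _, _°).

(x, y, θ) = (6.5, 3.5, 120°)

Enumerate (i+0.5, j+0.5, θ) over the 30 free cells and 16 admissible headings. For each, cast all 4 beams and compare to the given ranges.
  (3.5, 1.5, 30°): beam 1 = 0.5774 ≠ 1.7321 ✗
  (2.5, 1.5, 60°): beam 1 = 1.0000 ≠ 1.7321 ✗
  (4.5, 3.5, 345°): beam 1 = 2.5882 ≠ 1.7321 ✗
  …
  (6.5, 3.5, 120°): r_1=1.7321, r_2=1.5529, r_3=5.6940, r_4=5.0000 — all match ✓
No second candidate reproduces the full scan.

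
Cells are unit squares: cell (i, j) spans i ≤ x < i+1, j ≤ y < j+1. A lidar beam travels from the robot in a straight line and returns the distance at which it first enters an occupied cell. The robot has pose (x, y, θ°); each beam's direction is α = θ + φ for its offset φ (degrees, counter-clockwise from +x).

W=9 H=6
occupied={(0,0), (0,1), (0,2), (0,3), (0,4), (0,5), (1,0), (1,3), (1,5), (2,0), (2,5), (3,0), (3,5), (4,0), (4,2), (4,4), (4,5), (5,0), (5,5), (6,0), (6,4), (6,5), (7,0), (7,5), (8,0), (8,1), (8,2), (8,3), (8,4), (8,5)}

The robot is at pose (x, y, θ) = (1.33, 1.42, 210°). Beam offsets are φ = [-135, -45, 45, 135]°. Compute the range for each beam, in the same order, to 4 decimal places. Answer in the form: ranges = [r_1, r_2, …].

beam 1: φ=-135°, α=75°
  cosα=0.2588 sinα=0.9659 | (1,1) | tMaxX 2.5887 tMaxY 0.6005 | tΔX 3.8637 tΔY 1.0353
    t=0.6005 [y] (1,2)
    t=1.6357 [y] (1,3) — stop
  → r_1 = 1.6357
beam 2: φ=-45°, α=165°
  cosα=-0.9659 sinα=0.2588 | (1,1) | tMaxX 0.3416 tMaxY 2.2409 | tΔX 1.0353 tΔY 3.8637
    t=0.3416 [x] (0,1) — stop
  → r_2 = 0.3416
beam 3: φ=45°, α=255°
  cosα=-0.2588 sinα=-0.9659 | (1,1) | tMaxX 1.2750 tMaxY 0.4348 | tΔX 3.8637 tΔY 1.0353
    t=0.4348 [y] (1,0) — stop
  → r_3 = 0.4348
beam 4: φ=135°, α=345°
  cosα=0.9659 sinα=-0.2588 | (1,1) | tMaxX 0.6936 tMaxY 1.6228 | tΔX 1.0353 tΔY 3.8637
    t=0.6936 [x] (2,1)
    t=1.6228 [y] (2,0) — stop
  → r_4 = 1.6228

ranges = [1.6357, 0.3416, 0.4348, 1.6228]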